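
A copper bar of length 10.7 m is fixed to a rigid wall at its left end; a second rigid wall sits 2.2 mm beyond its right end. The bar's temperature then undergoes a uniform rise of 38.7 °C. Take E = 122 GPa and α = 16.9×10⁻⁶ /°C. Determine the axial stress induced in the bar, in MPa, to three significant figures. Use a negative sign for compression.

-54.7 MPa

Free thermal expansion αLΔT = 16.9e-6 · 10700 · 38.7 = 6.998 mm.
The walls engage after the gap closes; constrained expansion = 6.998 − 2.2 = 4.798 mm.
The walls impose strain ε = −(4.798)/10700 = -4.4842e-04; σ = Eε = 122000 · -4.4842e-04 = -54.71 MPa.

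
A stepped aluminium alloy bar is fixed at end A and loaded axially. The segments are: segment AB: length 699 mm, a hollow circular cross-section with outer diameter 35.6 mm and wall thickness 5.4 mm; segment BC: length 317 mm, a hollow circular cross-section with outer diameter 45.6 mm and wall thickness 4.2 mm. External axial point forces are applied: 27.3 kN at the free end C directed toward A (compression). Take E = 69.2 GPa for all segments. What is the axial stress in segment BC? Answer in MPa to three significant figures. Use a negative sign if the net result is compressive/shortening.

-50.0 MPa

Internal axial forces (sectioning from the free end, tension +): N_BC = -27.3 kN, N_AB = -27.3 kN.
A_BC = 546.3 mm².
σ_BC = N_BC/A_BC = -27300/546.3 = -49.98 MPa.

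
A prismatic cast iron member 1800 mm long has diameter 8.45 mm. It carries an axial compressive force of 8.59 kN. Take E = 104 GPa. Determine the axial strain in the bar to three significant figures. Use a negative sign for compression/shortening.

-0.00147

A = 56.08 mm².
σ = N/A = -153.2 MPa; ε = σ/E = -153.2/104000 = -1.473e-03.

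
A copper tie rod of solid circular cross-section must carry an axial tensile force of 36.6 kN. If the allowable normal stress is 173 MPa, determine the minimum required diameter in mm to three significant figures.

16.4 mm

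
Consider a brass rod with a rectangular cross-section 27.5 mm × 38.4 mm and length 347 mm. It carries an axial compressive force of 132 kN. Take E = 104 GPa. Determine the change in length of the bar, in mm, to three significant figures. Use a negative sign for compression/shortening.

-0.417 mm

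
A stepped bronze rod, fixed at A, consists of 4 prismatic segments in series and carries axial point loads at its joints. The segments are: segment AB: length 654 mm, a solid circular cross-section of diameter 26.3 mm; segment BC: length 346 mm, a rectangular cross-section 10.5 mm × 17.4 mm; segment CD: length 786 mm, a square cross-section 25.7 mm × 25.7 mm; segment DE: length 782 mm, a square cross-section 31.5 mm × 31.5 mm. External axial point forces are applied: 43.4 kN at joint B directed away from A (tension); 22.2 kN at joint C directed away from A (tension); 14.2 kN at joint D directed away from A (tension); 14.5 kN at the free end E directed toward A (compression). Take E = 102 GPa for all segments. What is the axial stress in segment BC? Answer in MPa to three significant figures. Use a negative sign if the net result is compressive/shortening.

120 MPa

Internal axial forces (sectioning from the free end, tension +): N_DE = -14.5 kN, N_CD = -0.3 kN, N_BC = 21.9 kN, N_AB = 65.3 kN.
A_BC = 182.7 mm².
σ_BC = N_BC/A_BC = 21900/182.7 = 119.9 MPa.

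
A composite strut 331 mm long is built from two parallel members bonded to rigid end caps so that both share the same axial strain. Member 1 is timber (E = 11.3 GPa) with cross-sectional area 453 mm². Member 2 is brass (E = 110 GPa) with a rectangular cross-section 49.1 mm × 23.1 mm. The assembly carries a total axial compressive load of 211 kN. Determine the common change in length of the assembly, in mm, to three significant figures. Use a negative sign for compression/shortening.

A_2 = 1134 mm².
Equal strain + equilibrium ⇒ each member carries load in proportion to AE: A₁E₁ = 5119000 N, A₂E₂ = 124800000 N, ΣAE = 129900000 N.
δ = PL/ΣAE = -211000·331/129900000 = -0.5377 mm.

-0.538 mm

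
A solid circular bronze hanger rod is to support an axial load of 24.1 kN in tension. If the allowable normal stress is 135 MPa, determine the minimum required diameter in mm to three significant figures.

Required area A ≥ P/σ_allow = 24100/135 = 178.5 mm².
For a solid circular section, d ≥ √(4A/π) = 15.08 mm.

15.1 mm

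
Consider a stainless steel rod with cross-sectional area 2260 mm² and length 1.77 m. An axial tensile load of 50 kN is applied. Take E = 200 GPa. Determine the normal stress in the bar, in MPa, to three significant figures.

22.1 MPa

σ = N/A = 50000/2260 = 22.12 MPa.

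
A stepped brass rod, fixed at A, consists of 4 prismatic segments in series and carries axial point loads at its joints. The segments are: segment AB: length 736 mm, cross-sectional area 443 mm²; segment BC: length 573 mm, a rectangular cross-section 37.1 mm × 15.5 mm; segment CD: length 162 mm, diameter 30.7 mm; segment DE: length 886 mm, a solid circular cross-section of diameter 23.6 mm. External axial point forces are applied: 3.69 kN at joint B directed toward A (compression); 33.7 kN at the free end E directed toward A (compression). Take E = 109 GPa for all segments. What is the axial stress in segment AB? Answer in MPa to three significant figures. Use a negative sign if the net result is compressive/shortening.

-84.4 MPa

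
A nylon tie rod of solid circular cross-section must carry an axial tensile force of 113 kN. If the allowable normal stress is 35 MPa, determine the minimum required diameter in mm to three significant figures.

64.1 mm

Required area A ≥ P/σ_allow = 113000/35 = 3229 mm².
For a solid circular section, d ≥ √(4A/π) = 64.12 mm.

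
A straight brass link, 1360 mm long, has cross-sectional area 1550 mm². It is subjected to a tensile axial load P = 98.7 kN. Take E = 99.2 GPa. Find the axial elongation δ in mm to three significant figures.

0.873 mm

δ_mech = NL/(AE) = 98700·1360/(1550·99200) = 0.873 mm.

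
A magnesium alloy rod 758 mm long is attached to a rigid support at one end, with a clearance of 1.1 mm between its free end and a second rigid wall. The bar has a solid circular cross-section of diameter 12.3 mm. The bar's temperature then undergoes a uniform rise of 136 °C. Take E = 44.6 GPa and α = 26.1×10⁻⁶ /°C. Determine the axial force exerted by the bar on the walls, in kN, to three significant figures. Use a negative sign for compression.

-11.1 kN

Free thermal expansion αLΔT = 26.1e-6 · 758 · 136 = 2.691 mm.
The walls engage after the gap closes; constrained expansion = 2.691 − 1.1 = 1.591 mm.
The walls impose strain ε = −(1.591)/758 = -2.0984e-03; σ = Eε = 44600 · -2.0984e-03 = -93.59 MPa.
Wall reaction R = σ·A = -93.59·118.8 = -11120 N = -11.12 kN.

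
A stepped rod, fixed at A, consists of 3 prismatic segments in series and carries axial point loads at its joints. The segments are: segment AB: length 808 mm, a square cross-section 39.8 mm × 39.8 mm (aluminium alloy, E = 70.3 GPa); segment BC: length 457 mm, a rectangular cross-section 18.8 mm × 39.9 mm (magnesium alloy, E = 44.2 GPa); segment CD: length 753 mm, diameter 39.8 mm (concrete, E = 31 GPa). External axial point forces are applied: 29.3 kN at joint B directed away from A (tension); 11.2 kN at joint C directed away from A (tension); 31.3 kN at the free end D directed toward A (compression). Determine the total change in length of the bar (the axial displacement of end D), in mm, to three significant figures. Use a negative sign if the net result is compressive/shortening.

-0.821 mm

Internal axial forces (sectioning from the free end, tension +): N_CD = -31.3 kN, N_BC = -20.1 kN, N_AB = 9.2 kN.
A_AB = 1584 mm².
A_BC = 750.1 mm².
A_CD = 1244 mm².
δ_AB = 9200·808/(1584·70300) = 0.06675 mm
δ_BC = -20100·457/(750.1·44200) = -0.2771 mm
δ_CD = -31300·753/(1244·31000) = -0.6111 mm
δ = Σδ_i = -0.8214 mm.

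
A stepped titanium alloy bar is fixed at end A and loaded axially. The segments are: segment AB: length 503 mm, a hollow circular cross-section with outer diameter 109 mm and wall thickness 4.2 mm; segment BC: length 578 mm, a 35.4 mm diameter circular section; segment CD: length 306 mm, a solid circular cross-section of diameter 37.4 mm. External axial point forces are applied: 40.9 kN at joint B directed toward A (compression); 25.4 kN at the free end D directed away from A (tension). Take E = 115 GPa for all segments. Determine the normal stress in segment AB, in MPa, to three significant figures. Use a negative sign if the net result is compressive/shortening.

-11.2 MPa

Internal axial forces (sectioning from the free end, tension +): N_CD = 25.4 kN, N_BC = 25.4 kN, N_AB = -15.5 kN.
A_AB = 1383 mm².
σ_AB = N_AB/A_AB = -15500/1383 = -11.21 MPa.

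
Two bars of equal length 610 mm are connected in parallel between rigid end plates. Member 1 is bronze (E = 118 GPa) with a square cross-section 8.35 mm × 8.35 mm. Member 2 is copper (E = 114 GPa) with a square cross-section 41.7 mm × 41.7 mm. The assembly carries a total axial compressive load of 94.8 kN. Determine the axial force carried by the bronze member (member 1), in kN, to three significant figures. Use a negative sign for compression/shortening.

-3.78 kN

A_1 = 69.72 mm².
A_2 = 1739 mm².
Equal strain + equilibrium ⇒ each member carries load in proportion to AE: A₁E₁ = 8227000 N, A₂E₂ = 198200000 N, ΣAE = 206500000 N.
F₁ = P·A₁E₁/ΣAE = -94800·8227000/206500000 = -3778 N.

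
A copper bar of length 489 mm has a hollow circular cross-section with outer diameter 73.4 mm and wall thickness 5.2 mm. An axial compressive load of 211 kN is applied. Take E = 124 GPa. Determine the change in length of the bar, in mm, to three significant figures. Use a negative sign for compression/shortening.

-0.747 mm

A = 1114 mm².
δ_mech = NL/(AE) = -211000·489/(1114·124000) = -0.7468 mm.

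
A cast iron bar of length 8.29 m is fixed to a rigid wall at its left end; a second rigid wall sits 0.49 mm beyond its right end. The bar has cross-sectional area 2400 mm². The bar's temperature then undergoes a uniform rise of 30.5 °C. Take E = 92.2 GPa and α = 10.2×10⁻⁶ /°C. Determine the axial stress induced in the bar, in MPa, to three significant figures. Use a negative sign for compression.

-23.2 MPa

Free thermal expansion αLΔT = 10.2e-6 · 8290 · 30.5 = 2.579 mm.
The walls engage after the gap closes; constrained expansion = 2.579 − 0.49 = 2.089 mm.
The walls impose strain ε = −(2.089)/8290 = -2.5199e-04; σ = Eε = 92200 · -2.5199e-04 = -23.23 MPa.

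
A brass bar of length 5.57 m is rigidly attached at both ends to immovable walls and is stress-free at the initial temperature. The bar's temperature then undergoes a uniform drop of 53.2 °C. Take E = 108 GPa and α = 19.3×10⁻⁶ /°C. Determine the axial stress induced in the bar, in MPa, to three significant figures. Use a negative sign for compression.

Free thermal expansion αLΔT = 19.3e-6 · 5570 · -53.2 = -5.719 mm.
The walls impose strain ε = −(-5.719)/5570 = 1.0268e-03; σ = Eε = 108000 · 1.0268e-03 = 110.9 MPa.

111 MPa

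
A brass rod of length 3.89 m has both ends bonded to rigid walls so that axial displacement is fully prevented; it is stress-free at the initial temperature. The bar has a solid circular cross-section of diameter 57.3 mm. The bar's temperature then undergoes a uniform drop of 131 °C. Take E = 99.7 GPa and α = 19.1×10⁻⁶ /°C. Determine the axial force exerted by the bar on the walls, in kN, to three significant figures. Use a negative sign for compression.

643 kN

Free thermal expansion αLΔT = 19.1e-6 · 3890 · -131 = -9.733 mm.
The walls impose strain ε = −(-9.733)/3890 = 2.5021e-03; σ = Eε = 99700 · 2.5021e-03 = 249.5 MPa.
Wall reaction R = σ·A = 249.5·2579 = 643300 N = 643.3 kN.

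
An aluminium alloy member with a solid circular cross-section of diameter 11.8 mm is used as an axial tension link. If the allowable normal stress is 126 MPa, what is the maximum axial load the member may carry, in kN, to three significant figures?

13.8 kN

A = 109.4 mm².
P_max = σ_allow · A = 126 · 109.4 = 13780 N = 13.78 kN.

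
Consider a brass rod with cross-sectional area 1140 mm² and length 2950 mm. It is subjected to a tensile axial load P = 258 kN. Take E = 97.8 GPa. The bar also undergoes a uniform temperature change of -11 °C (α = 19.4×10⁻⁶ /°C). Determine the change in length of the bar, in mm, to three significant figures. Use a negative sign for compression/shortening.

6.20 mm

δ_mech = NL/(AE) = 258000·2950/(1140·97800) = 6.826 mm.
δ_thermal = αLΔT = 19.4e-6·2950·-11 = -0.6295 mm.
δ = δ_mech + δ_thermal = 6.197 mm.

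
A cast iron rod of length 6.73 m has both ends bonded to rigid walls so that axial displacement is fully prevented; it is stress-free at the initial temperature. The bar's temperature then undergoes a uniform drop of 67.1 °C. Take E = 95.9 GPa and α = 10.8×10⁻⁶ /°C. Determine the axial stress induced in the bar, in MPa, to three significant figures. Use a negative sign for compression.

Free thermal expansion αLΔT = 10.8e-6 · 6730 · -67.1 = -4.877 mm.
The walls impose strain ε = −(-4.877)/6730 = 7.2468e-04; σ = Eε = 95900 · 7.2468e-04 = 69.5 MPa.

69.5 MPa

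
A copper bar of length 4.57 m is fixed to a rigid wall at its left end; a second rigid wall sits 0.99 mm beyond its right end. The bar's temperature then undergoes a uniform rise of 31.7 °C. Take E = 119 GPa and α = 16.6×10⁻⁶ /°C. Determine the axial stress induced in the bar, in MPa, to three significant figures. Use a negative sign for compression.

-36.8 MPa

Free thermal expansion αLΔT = 16.6e-6 · 4570 · 31.7 = 2.405 mm.
The walls engage after the gap closes; constrained expansion = 2.405 − 0.99 = 1.415 mm.
The walls impose strain ε = −(1.415)/4570 = -3.0959e-04; σ = Eε = 119000 · -3.0959e-04 = -36.84 MPa.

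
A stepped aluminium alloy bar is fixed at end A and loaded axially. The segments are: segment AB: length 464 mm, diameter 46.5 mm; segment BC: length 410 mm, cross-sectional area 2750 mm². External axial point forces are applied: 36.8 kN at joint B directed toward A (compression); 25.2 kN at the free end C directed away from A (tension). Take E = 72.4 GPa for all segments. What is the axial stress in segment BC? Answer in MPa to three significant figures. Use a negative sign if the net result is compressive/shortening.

9.16 MPa

Internal axial forces (sectioning from the free end, tension +): N_BC = 25.2 kN, N_AB = -11.6 kN.
σ_BC = N_BC/A_BC = 25200/2750 = 9.164 MPa.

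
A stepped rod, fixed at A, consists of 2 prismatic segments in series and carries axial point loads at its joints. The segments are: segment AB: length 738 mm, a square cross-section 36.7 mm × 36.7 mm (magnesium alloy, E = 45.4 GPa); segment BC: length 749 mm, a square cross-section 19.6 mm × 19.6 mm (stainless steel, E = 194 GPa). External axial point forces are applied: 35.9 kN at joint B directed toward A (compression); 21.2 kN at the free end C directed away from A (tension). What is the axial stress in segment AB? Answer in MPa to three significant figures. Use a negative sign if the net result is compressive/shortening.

-10.9 MPa

Internal axial forces (sectioning from the free end, tension +): N_BC = 21.2 kN, N_AB = -14.7 kN.
A_AB = 1347 mm².
σ_AB = N_AB/A_AB = -14700/1347 = -10.91 MPa.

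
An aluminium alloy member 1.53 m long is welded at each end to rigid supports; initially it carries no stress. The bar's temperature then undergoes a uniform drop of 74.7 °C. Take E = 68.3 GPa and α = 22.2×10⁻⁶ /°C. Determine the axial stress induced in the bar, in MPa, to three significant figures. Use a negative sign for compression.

113 MPa

Free thermal expansion αLΔT = 22.2e-6 · 1530 · -74.7 = -2.537 mm.
The walls impose strain ε = −(-2.537)/1530 = 1.6583e-03; σ = Eε = 68300 · 1.6583e-03 = 113.3 MPa.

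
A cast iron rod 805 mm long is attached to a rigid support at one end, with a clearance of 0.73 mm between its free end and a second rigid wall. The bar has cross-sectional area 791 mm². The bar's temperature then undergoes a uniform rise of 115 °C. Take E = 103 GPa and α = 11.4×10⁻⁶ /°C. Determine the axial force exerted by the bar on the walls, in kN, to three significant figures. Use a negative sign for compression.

-32.9 kN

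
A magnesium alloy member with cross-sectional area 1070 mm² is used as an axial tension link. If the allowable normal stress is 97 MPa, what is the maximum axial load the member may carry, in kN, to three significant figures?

104 kN

P_max = σ_allow · A = 97 · 1070 = 103800 N = 103.8 kN.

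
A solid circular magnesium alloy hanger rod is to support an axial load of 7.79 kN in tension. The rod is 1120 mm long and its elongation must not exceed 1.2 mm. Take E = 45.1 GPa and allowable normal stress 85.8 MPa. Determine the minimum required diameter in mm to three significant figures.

14.3 mm

Required area A ≥ P/σ_allow = 7790/85.8 = 90.79 mm².
For a solid circular section, d ≥ √(4A/π) = 10.75 mm.
Elongation limit: A ≥ PL/(Eδ_allow) = 7790·1120/(45100·1.2) = 161.2 mm² ⇒ d ≥ 14.33 mm.
The elongation limit governs.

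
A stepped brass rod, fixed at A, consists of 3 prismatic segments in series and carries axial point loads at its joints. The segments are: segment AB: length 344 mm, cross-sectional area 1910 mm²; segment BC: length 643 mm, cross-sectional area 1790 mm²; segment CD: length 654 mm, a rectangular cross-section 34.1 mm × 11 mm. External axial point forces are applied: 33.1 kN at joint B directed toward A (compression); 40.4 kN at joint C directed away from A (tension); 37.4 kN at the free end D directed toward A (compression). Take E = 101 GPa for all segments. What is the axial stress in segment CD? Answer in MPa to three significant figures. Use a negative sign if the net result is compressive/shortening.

-99.7 MPa

Internal axial forces (sectioning from the free end, tension +): N_CD = -37.4 kN, N_BC = 3 kN, N_AB = -30.1 kN.
A_CD = 375.1 mm².
σ_CD = N_CD/A_CD = -37400/375.1 = -99.71 MPa.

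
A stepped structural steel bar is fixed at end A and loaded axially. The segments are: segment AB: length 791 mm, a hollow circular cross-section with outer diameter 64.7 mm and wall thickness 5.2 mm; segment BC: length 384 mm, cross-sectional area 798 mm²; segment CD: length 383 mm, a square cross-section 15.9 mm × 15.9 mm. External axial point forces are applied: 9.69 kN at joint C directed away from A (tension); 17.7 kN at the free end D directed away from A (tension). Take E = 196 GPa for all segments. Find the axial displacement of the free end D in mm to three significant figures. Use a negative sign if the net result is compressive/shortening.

0.318 mm

Internal axial forces (sectioning from the free end, tension +): N_CD = 17.7 kN, N_BC = 27.39 kN, N_AB = 27.39 kN.
A_AB = 972 mm².
A_CD = 252.8 mm².
δ_AB = 27390·791/(972·196000) = 0.1137 mm
δ_BC = 27390·384/(798·196000) = 0.06725 mm
δ_CD = 17700·383/(252.8·196000) = 0.1368 mm
δ = Σδ_i = 0.3178 mm.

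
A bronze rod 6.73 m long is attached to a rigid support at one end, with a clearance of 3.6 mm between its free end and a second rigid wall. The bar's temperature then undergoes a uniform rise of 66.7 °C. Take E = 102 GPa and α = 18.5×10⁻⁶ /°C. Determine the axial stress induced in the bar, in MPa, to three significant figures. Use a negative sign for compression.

Free thermal expansion αLΔT = 18.5e-6 · 6730 · 66.7 = 8.304 mm.
The walls engage after the gap closes; constrained expansion = 8.304 − 3.6 = 4.704 mm.
The walls impose strain ε = −(4.704)/6730 = -6.9903e-04; σ = Eε = 102000 · -6.9903e-04 = -71.3 MPa.

-71.3 MPa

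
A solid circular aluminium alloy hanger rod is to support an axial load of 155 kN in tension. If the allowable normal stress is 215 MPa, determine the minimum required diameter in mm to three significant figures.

Required area A ≥ P/σ_allow = 155000/215 = 720.9 mm².
For a solid circular section, d ≥ √(4A/π) = 30.3 mm.

30.3 mm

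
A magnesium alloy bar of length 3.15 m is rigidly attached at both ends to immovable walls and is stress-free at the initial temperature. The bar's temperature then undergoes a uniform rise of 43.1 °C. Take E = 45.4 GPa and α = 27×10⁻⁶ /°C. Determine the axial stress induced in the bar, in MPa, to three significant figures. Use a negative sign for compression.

-52.8 MPa

Free thermal expansion αLΔT = 27e-6 · 3150 · 43.1 = 3.666 mm.
The walls impose strain ε = −(3.666)/3150 = -1.1637e-03; σ = Eε = 45400 · -1.1637e-03 = -52.83 MPa.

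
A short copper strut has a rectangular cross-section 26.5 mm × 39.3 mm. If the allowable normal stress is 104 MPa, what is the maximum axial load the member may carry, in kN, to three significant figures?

108 kN

A = 1041 mm².
P_max = σ_allow · A = 104 · 1041 = 108300 N = 108.3 kN.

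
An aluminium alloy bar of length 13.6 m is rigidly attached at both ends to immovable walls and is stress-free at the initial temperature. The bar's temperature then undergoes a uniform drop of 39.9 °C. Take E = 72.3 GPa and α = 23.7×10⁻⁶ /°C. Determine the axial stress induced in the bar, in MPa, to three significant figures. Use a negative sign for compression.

Free thermal expansion αLΔT = 23.7e-6 · 13600 · -39.9 = -12.86 mm.
The walls impose strain ε = −(-12.86)/13600 = 9.4563e-04; σ = Eε = 72300 · 9.4563e-04 = 68.37 MPa.

68.4 MPa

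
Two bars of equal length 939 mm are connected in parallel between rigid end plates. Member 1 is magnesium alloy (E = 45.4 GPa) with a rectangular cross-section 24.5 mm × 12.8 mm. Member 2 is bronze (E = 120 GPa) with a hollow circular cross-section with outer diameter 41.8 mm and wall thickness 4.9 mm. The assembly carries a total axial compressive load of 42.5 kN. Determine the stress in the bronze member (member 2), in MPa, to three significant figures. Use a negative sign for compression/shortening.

A_1 = 313.6 mm².
A_2 = 568 mm².
Equal strain + equilibrium ⇒ each member carries load in proportion to AE: A₁E₁ = 14240000 N, A₂E₂ = 68160000 N, ΣAE = 82400000 N.
σ₂ = P·E₂/ΣAE = -42500·120000/82400000 = -61.89 MPa.

-61.9 MPa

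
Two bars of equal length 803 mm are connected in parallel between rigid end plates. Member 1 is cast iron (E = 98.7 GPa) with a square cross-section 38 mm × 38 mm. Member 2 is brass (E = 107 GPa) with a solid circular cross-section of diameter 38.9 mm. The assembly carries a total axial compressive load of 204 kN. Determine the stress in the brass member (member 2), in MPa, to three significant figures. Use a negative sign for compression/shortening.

-80.9 MPa

A_1 = 1444 mm².
A_2 = 1188 mm².
Equal strain + equilibrium ⇒ each member carries load in proportion to AE: A₁E₁ = 142500000 N, A₂E₂ = 127200000 N, ΣAE = 269700000 N.
σ₂ = P·E₂/ΣAE = -204000·107000/269700000 = -80.94 MPa.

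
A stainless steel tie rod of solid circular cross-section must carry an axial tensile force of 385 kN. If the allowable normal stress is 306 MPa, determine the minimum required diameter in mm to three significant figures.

Required area A ≥ P/σ_allow = 385000/306 = 1258 mm².
For a solid circular section, d ≥ √(4A/π) = 40.02 mm.

40.0 mm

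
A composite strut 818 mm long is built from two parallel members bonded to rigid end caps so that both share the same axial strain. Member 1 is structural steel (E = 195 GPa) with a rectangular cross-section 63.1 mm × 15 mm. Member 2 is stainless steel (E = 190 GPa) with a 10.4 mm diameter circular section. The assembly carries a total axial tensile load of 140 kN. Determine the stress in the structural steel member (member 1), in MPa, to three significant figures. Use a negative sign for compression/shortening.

136 MPa

A_1 = 946.5 mm².
A_2 = 84.95 mm².
Equal strain + equilibrium ⇒ each member carries load in proportion to AE: A₁E₁ = 184600000 N, A₂E₂ = 16140000 N, ΣAE = 200700000 N.
σ₁ = P·E₁/ΣAE = 140000·195000/200700000 = 136 MPa.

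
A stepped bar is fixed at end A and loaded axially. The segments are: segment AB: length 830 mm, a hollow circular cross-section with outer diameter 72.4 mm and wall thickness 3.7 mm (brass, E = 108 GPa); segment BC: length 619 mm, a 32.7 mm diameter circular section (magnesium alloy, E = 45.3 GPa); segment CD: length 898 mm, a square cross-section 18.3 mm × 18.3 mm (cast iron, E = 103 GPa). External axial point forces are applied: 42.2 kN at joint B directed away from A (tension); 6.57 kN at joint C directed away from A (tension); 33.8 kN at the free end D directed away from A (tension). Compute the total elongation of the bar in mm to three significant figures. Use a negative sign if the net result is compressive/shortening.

2.33 mm

Internal axial forces (sectioning from the free end, tension +): N_CD = 33.8 kN, N_BC = 40.37 kN, N_AB = 82.57 kN.
A_AB = 798.6 mm².
A_BC = 839.8 mm².
A_CD = 334.9 mm².
δ_AB = 82570·830/(798.6·108000) = 0.7946 mm
δ_BC = 40370·619/(839.8·45300) = 0.6568 mm
δ_CD = 33800·898/(334.9·103000) = 0.8799 mm
δ = Σδ_i = 2.331 mm.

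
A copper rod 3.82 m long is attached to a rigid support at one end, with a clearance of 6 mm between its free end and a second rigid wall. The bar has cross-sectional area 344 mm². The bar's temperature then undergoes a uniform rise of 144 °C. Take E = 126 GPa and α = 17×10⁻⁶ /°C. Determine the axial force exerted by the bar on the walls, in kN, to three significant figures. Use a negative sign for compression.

Free thermal expansion αLΔT = 17e-6 · 3820 · 144 = 9.351 mm.
The walls engage after the gap closes; constrained expansion = 9.351 − 6 = 3.351 mm.
The walls impose strain ε = −(3.351)/3820 = -8.7732e-04; σ = Eε = 126000 · -8.7732e-04 = -110.5 MPa.
Wall reaction R = σ·A = -110.5·344 = -38030 N = -38.03 kN.

-38.0 kN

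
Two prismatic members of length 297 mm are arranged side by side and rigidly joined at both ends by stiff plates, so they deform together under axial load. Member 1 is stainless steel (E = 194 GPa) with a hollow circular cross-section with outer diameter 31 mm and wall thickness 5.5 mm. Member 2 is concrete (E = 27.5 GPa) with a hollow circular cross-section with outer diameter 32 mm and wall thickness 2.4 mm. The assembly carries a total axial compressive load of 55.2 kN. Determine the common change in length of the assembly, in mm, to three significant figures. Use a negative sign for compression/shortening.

-0.179 mm

A_1 = 440.6 mm².
A_2 = 223.2 mm².
Equal strain + equilibrium ⇒ each member carries load in proportion to AE: A₁E₁ = 85480000 N, A₂E₂ = 6137000 N, ΣAE = 91620000 N.
δ = PL/ΣAE = -55200·297/91620000 = -0.1789 mm.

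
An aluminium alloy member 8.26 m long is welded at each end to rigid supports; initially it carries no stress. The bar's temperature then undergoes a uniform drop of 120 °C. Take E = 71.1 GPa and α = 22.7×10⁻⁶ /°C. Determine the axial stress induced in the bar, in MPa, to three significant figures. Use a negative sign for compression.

194 MPa

Free thermal expansion αLΔT = 22.7e-6 · 8260 · -120 = -22.5 mm.
The walls impose strain ε = −(-22.5)/8260 = 2.7240e-03; σ = Eε = 71100 · 2.7240e-03 = 193.7 MPa.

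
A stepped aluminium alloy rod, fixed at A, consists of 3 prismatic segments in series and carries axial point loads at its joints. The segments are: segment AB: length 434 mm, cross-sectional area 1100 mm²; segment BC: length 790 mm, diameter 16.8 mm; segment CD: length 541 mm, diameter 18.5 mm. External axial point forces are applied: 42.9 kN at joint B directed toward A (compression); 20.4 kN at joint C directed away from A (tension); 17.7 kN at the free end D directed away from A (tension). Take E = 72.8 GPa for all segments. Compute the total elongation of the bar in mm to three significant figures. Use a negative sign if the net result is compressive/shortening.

Internal axial forces (sectioning from the free end, tension +): N_CD = 17.7 kN, N_BC = 38.1 kN, N_AB = -4.8 kN.
A_BC = 221.7 mm².
A_CD = 268.8 mm².
δ_AB = -4800·434/(1100·72800) = -0.02601 mm
δ_BC = 38100·790/(221.7·72800) = 1.865 mm
δ_CD = 17700·541/(268.8·72800) = 0.4893 mm
δ = Σδ_i = 2.328 mm.

2.33 mm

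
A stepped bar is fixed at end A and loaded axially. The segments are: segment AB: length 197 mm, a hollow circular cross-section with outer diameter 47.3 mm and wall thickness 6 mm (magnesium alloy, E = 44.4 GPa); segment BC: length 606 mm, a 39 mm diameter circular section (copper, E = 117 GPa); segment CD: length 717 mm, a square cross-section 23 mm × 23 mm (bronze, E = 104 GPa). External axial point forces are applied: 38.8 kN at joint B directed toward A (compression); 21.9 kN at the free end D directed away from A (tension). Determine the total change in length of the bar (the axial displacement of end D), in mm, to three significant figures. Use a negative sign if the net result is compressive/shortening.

0.284 mm

Internal axial forces (sectioning from the free end, tension +): N_CD = 21.9 kN, N_BC = 21.9 kN, N_AB = -16.9 kN.
A_AB = 778.5 mm².
A_BC = 1195 mm².
A_CD = 529 mm².
δ_AB = -16900·197/(778.5·44400) = -0.09632 mm
δ_BC = 21900·606/(1195·117000) = 0.09495 mm
δ_CD = 21900·717/(529·104000) = 0.2854 mm
δ = Σδ_i = 0.284 mm.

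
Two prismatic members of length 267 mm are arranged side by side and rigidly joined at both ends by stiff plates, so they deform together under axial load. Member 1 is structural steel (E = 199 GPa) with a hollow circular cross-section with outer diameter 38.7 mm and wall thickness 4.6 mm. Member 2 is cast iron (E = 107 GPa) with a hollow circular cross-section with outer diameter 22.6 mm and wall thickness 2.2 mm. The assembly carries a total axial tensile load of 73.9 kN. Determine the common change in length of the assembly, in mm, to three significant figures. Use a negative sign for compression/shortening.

0.174 mm

A_1 = 492.8 mm².
A_2 = 141 mm².
Equal strain + equilibrium ⇒ each member carries load in proportion to AE: A₁E₁ = 98070000 N, A₂E₂ = 15090000 N, ΣAE = 113200000 N.
δ = PL/ΣAE = 73900·267/113200000 = 0.1744 mm.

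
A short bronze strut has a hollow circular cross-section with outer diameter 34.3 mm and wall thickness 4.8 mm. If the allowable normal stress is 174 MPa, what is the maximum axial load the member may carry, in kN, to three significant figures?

77.4 kN

A = 444.8 mm².
P_max = σ_allow · A = 174 · 444.8 = 77400 N = 77.4 kN.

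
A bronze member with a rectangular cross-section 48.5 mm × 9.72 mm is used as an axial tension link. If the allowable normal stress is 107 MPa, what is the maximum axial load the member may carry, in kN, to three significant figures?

A = 471.4 mm².
P_max = σ_allow · A = 107 · 471.4 = 50440 N = 50.44 kN.

50.4 kN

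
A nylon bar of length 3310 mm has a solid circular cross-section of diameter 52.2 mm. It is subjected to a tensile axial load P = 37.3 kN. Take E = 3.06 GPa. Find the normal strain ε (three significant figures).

0.00570

A = 2140 mm².
σ = N/A = 17.43 MPa; ε = σ/E = 17.43/3060 = 5.696e-03.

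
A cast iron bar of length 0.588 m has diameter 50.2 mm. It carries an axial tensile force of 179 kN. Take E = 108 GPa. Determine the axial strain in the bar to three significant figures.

8.37e-04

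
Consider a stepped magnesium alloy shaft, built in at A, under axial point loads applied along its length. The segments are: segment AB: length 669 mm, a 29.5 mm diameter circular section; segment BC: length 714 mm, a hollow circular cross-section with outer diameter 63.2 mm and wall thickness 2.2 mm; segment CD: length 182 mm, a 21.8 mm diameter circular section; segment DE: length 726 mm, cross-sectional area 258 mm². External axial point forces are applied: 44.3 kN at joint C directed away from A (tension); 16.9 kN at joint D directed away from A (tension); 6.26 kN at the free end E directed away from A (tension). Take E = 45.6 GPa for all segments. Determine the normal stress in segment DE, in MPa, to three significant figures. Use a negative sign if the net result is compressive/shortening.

Internal axial forces (sectioning from the free end, tension +): N_DE = 6.26 kN, N_CD = 23.16 kN, N_BC = 67.46 kN, N_AB = 67.46 kN.
σ_DE = N_DE/A_DE = 6260/258 = 24.26 MPa.

24.3 MPa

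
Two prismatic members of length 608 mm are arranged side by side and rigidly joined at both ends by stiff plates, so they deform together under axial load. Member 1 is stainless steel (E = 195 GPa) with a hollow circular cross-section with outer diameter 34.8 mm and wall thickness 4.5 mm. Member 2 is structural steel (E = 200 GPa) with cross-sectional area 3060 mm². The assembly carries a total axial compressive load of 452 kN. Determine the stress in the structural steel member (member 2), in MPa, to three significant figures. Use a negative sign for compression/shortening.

A_1 = 428.4 mm².
Equal strain + equilibrium ⇒ each member carries load in proportion to AE: A₁E₁ = 83530000 N, A₂E₂ = 612000000 N, ΣAE = 695500000 N.
σ₂ = P·E₂/ΣAE = -452000·200000/695500000 = -130 MPa.

-130 MPa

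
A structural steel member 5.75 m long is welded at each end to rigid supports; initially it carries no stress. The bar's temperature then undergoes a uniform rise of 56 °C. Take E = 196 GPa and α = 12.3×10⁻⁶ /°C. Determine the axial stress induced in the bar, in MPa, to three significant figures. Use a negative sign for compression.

-135 MPa

Free thermal expansion αLΔT = 12.3e-6 · 5750 · 56 = 3.961 mm.
The walls impose strain ε = −(3.961)/5750 = -6.8880e-04; σ = Eε = 196000 · -6.8880e-04 = -135 MPa.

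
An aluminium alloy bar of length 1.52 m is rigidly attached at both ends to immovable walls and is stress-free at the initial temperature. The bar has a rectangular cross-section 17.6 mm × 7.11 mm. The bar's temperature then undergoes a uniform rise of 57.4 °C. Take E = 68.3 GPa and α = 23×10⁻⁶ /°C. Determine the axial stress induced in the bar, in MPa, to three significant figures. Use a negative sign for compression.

-90.2 MPa

Free thermal expansion αLΔT = 23e-6 · 1520 · 57.4 = 2.007 mm.
The walls impose strain ε = −(2.007)/1520 = -1.3202e-03; σ = Eε = 68300 · -1.3202e-03 = -90.17 MPa.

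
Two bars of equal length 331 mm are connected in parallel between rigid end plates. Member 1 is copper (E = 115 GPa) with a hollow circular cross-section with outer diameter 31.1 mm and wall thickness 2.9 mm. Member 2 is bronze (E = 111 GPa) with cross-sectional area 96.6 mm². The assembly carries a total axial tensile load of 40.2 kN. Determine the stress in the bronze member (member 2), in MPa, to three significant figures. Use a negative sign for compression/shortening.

A_1 = 256.9 mm².
Equal strain + equilibrium ⇒ each member carries load in proportion to AE: A₁E₁ = 29550000 N, A₂E₂ = 10720000 N, ΣAE = 40270000 N.
σ₂ = P·E₂/ΣAE = 40200·111000/40270000 = 110.8 MPa.

111 MPa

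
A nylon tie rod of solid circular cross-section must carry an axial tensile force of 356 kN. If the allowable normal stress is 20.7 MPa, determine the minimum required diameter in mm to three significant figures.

Required area A ≥ P/σ_allow = 356000/20.7 = 17200 mm².
For a solid circular section, d ≥ √(4A/π) = 148 mm.

148 mm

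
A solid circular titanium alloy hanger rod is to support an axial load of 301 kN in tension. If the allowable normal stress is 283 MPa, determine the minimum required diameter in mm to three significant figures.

Required area A ≥ P/σ_allow = 301000/283 = 1064 mm².
For a solid circular section, d ≥ √(4A/π) = 36.8 mm.

36.8 mm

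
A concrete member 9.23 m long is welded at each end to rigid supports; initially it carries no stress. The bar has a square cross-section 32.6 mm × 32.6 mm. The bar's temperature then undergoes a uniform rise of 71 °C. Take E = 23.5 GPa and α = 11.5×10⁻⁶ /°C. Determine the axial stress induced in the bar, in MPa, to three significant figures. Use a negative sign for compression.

Free thermal expansion αLΔT = 11.5e-6 · 9230 · 71 = 7.536 mm.
The walls impose strain ε = −(7.536)/9230 = -8.1650e-04; σ = Eε = 23500 · -8.1650e-04 = -19.19 MPa.

-19.2 MPa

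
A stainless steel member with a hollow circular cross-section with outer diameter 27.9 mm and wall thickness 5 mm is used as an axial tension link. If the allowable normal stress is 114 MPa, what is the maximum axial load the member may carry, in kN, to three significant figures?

41.0 kN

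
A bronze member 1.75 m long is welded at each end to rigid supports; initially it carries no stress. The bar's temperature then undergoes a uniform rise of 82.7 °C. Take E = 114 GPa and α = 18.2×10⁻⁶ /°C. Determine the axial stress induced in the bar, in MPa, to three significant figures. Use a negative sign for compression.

-172 MPa

Free thermal expansion αLΔT = 18.2e-6 · 1750 · 82.7 = 2.634 mm.
The walls impose strain ε = −(2.634)/1750 = -1.5051e-03; σ = Eε = 114000 · -1.5051e-03 = -171.6 MPa.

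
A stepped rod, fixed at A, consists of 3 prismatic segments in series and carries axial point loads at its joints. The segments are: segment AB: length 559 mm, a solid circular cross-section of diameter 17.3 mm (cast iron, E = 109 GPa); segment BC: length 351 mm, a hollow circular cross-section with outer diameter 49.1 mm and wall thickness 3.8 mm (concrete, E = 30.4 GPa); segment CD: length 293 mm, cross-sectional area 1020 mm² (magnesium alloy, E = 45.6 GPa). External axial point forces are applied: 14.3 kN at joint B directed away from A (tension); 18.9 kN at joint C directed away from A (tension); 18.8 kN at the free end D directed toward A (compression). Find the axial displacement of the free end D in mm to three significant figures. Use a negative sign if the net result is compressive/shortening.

0.198 mm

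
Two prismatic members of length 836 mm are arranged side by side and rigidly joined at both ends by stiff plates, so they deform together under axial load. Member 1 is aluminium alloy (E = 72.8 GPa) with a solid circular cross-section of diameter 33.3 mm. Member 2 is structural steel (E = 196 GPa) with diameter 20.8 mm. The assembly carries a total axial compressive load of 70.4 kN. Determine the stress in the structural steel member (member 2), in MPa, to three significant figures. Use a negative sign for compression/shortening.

A_1 = 870.9 mm².
A_2 = 339.8 mm².
Equal strain + equilibrium ⇒ each member carries load in proportion to AE: A₁E₁ = 63400000 N, A₂E₂ = 66600000 N, ΣAE = 130000000 N.
σ₂ = P·E₂/ΣAE = -70400·196000/130000000 = -106.1 MPa.

-106 MPa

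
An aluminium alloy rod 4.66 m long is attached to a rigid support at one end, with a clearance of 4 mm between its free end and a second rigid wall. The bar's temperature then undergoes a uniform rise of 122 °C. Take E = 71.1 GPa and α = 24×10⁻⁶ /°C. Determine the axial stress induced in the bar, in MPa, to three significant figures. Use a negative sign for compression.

Free thermal expansion αLΔT = 24e-6 · 4660 · 122 = 13.64 mm.
The walls engage after the gap closes; constrained expansion = 13.64 − 4 = 9.644 mm.
The walls impose strain ε = −(9.644)/4660 = -2.0696e-03; σ = Eε = 71100 · -2.0696e-03 = -147.2 MPa.

-147 MPa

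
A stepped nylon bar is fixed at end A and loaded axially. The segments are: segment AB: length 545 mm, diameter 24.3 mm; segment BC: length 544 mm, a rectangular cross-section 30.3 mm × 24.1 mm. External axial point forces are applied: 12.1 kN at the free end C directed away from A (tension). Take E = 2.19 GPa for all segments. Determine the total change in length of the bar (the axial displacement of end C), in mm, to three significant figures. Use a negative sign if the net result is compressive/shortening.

Internal axial forces (sectioning from the free end, tension +): N_BC = 12.1 kN, N_AB = 12.1 kN.
A_AB = 463.8 mm².
A_BC = 730.2 mm².
δ_AB = 12100·545/(463.8·2190) = 6.493 mm
δ_BC = 12100·544/(730.2·2190) = 4.116 mm
δ = Σδ_i = 10.61 mm.

10.6 mm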